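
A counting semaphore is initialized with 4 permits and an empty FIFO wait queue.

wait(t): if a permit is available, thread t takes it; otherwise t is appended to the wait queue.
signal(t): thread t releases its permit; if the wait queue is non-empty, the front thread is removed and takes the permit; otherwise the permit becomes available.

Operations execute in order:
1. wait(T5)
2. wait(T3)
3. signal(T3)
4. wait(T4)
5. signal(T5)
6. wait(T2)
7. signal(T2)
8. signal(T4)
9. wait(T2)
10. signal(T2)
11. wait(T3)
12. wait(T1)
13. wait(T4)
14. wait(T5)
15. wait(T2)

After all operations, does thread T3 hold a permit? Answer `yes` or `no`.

Step 1: wait(T5) -> count=3 queue=[] holders={T5}
Step 2: wait(T3) -> count=2 queue=[] holders={T3,T5}
Step 3: signal(T3) -> count=3 queue=[] holders={T5}
Step 4: wait(T4) -> count=2 queue=[] holders={T4,T5}
Step 5: signal(T5) -> count=3 queue=[] holders={T4}
Step 6: wait(T2) -> count=2 queue=[] holders={T2,T4}
Step 7: signal(T2) -> count=3 queue=[] holders={T4}
Step 8: signal(T4) -> count=4 queue=[] holders={none}
Step 9: wait(T2) -> count=3 queue=[] holders={T2}
Step 10: signal(T2) -> count=4 queue=[] holders={none}
Step 11: wait(T3) -> count=3 queue=[] holders={T3}
Step 12: wait(T1) -> count=2 queue=[] holders={T1,T3}
Step 13: wait(T4) -> count=1 queue=[] holders={T1,T3,T4}
Step 14: wait(T5) -> count=0 queue=[] holders={T1,T3,T4,T5}
Step 15: wait(T2) -> count=0 queue=[T2] holders={T1,T3,T4,T5}
Final holders: {T1,T3,T4,T5} -> T3 in holders

Answer: yes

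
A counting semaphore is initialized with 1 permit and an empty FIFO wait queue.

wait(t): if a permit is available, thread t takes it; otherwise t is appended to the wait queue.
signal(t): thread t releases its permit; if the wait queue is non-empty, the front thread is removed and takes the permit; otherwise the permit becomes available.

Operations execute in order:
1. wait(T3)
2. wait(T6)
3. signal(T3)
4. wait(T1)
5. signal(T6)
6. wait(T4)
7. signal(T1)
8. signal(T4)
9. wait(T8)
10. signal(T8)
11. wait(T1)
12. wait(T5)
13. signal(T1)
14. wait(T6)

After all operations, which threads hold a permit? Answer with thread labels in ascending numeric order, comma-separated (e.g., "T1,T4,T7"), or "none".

Step 1: wait(T3) -> count=0 queue=[] holders={T3}
Step 2: wait(T6) -> count=0 queue=[T6] holders={T3}
Step 3: signal(T3) -> count=0 queue=[] holders={T6}
Step 4: wait(T1) -> count=0 queue=[T1] holders={T6}
Step 5: signal(T6) -> count=0 queue=[] holders={T1}
Step 6: wait(T4) -> count=0 queue=[T4] holders={T1}
Step 7: signal(T1) -> count=0 queue=[] holders={T4}
Step 8: signal(T4) -> count=1 queue=[] holders={none}
Step 9: wait(T8) -> count=0 queue=[] holders={T8}
Step 10: signal(T8) -> count=1 queue=[] holders={none}
Step 11: wait(T1) -> count=0 queue=[] holders={T1}
Step 12: wait(T5) -> count=0 queue=[T5] holders={T1}
Step 13: signal(T1) -> count=0 queue=[] holders={T5}
Step 14: wait(T6) -> count=0 queue=[T6] holders={T5}
Final holders: T5

Answer: T5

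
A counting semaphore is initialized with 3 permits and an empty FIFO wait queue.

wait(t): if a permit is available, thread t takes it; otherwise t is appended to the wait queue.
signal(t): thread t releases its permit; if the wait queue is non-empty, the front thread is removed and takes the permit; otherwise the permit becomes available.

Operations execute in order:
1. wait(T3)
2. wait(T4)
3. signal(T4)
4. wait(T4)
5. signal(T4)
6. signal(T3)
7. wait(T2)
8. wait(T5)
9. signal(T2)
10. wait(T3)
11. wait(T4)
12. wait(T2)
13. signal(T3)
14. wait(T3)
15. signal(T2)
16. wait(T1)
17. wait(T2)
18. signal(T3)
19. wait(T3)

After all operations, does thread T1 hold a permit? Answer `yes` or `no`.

Step 1: wait(T3) -> count=2 queue=[] holders={T3}
Step 2: wait(T4) -> count=1 queue=[] holders={T3,T4}
Step 3: signal(T4) -> count=2 queue=[] holders={T3}
Step 4: wait(T4) -> count=1 queue=[] holders={T3,T4}
Step 5: signal(T4) -> count=2 queue=[] holders={T3}
Step 6: signal(T3) -> count=3 queue=[] holders={none}
Step 7: wait(T2) -> count=2 queue=[] holders={T2}
Step 8: wait(T5) -> count=1 queue=[] holders={T2,T5}
Step 9: signal(T2) -> count=2 queue=[] holders={T5}
Step 10: wait(T3) -> count=1 queue=[] holders={T3,T5}
Step 11: wait(T4) -> count=0 queue=[] holders={T3,T4,T5}
Step 12: wait(T2) -> count=0 queue=[T2] holders={T3,T4,T5}
Step 13: signal(T3) -> count=0 queue=[] holders={T2,T4,T5}
Step 14: wait(T3) -> count=0 queue=[T3] holders={T2,T4,T5}
Step 15: signal(T2) -> count=0 queue=[] holders={T3,T4,T5}
Step 16: wait(T1) -> count=0 queue=[T1] holders={T3,T4,T5}
Step 17: wait(T2) -> count=0 queue=[T1,T2] holders={T3,T4,T5}
Step 18: signal(T3) -> count=0 queue=[T2] holders={T1,T4,T5}
Step 19: wait(T3) -> count=0 queue=[T2,T3] holders={T1,T4,T5}
Final holders: {T1,T4,T5} -> T1 in holders

Answer: yes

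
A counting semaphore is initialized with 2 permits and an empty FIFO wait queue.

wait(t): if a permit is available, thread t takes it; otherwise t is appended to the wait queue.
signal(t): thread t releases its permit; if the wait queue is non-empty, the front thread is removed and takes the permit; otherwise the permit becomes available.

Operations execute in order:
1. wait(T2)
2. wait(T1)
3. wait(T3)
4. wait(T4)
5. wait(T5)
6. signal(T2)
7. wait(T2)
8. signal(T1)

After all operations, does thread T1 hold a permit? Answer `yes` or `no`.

Answer: no

Derivation:
Step 1: wait(T2) -> count=1 queue=[] holders={T2}
Step 2: wait(T1) -> count=0 queue=[] holders={T1,T2}
Step 3: wait(T3) -> count=0 queue=[T3] holders={T1,T2}
Step 4: wait(T4) -> count=0 queue=[T3,T4] holders={T1,T2}
Step 5: wait(T5) -> count=0 queue=[T3,T4,T5] holders={T1,T2}
Step 6: signal(T2) -> count=0 queue=[T4,T5] holders={T1,T3}
Step 7: wait(T2) -> count=0 queue=[T4,T5,T2] holders={T1,T3}
Step 8: signal(T1) -> count=0 queue=[T5,T2] holders={T3,T4}
Final holders: {T3,T4} -> T1 not in holders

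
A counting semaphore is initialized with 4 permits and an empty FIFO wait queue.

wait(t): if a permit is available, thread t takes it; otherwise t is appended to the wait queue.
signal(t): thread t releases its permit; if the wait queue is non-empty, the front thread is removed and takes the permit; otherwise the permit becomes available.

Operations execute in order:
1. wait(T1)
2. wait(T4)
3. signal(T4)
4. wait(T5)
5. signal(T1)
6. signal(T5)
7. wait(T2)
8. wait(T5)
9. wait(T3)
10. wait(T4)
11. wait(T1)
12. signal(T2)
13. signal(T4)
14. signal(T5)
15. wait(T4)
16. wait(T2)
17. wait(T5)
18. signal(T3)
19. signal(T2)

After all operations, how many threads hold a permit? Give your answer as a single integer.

Step 1: wait(T1) -> count=3 queue=[] holders={T1}
Step 2: wait(T4) -> count=2 queue=[] holders={T1,T4}
Step 3: signal(T4) -> count=3 queue=[] holders={T1}
Step 4: wait(T5) -> count=2 queue=[] holders={T1,T5}
Step 5: signal(T1) -> count=3 queue=[] holders={T5}
Step 6: signal(T5) -> count=4 queue=[] holders={none}
Step 7: wait(T2) -> count=3 queue=[] holders={T2}
Step 8: wait(T5) -> count=2 queue=[] holders={T2,T5}
Step 9: wait(T3) -> count=1 queue=[] holders={T2,T3,T5}
Step 10: wait(T4) -> count=0 queue=[] holders={T2,T3,T4,T5}
Step 11: wait(T1) -> count=0 queue=[T1] holders={T2,T3,T4,T5}
Step 12: signal(T2) -> count=0 queue=[] holders={T1,T3,T4,T5}
Step 13: signal(T4) -> count=1 queue=[] holders={T1,T3,T5}
Step 14: signal(T5) -> count=2 queue=[] holders={T1,T3}
Step 15: wait(T4) -> count=1 queue=[] holders={T1,T3,T4}
Step 16: wait(T2) -> count=0 queue=[] holders={T1,T2,T3,T4}
Step 17: wait(T5) -> count=0 queue=[T5] holders={T1,T2,T3,T4}
Step 18: signal(T3) -> count=0 queue=[] holders={T1,T2,T4,T5}
Step 19: signal(T2) -> count=1 queue=[] holders={T1,T4,T5}
Final holders: {T1,T4,T5} -> 3 thread(s)

Answer: 3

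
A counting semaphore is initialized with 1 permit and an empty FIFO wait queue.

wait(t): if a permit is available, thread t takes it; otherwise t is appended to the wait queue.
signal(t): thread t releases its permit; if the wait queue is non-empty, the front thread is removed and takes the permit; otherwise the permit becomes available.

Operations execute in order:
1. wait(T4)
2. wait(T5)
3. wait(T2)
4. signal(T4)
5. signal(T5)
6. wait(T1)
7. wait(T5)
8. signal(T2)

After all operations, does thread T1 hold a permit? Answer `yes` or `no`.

Answer: yes

Derivation:
Step 1: wait(T4) -> count=0 queue=[] holders={T4}
Step 2: wait(T5) -> count=0 queue=[T5] holders={T4}
Step 3: wait(T2) -> count=0 queue=[T5,T2] holders={T4}
Step 4: signal(T4) -> count=0 queue=[T2] holders={T5}
Step 5: signal(T5) -> count=0 queue=[] holders={T2}
Step 6: wait(T1) -> count=0 queue=[T1] holders={T2}
Step 7: wait(T5) -> count=0 queue=[T1,T5] holders={T2}
Step 8: signal(T2) -> count=0 queue=[T5] holders={T1}
Final holders: {T1} -> T1 in holders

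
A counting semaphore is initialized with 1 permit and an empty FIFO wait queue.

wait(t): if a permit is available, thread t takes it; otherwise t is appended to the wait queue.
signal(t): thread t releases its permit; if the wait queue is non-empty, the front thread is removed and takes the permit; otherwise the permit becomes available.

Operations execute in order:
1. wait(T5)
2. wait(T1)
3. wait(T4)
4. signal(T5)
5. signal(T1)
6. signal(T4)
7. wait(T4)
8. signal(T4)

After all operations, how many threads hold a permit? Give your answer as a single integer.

Answer: 0

Derivation:
Step 1: wait(T5) -> count=0 queue=[] holders={T5}
Step 2: wait(T1) -> count=0 queue=[T1] holders={T5}
Step 3: wait(T4) -> count=0 queue=[T1,T4] holders={T5}
Step 4: signal(T5) -> count=0 queue=[T4] holders={T1}
Step 5: signal(T1) -> count=0 queue=[] holders={T4}
Step 6: signal(T4) -> count=1 queue=[] holders={none}
Step 7: wait(T4) -> count=0 queue=[] holders={T4}
Step 8: signal(T4) -> count=1 queue=[] holders={none}
Final holders: {none} -> 0 thread(s)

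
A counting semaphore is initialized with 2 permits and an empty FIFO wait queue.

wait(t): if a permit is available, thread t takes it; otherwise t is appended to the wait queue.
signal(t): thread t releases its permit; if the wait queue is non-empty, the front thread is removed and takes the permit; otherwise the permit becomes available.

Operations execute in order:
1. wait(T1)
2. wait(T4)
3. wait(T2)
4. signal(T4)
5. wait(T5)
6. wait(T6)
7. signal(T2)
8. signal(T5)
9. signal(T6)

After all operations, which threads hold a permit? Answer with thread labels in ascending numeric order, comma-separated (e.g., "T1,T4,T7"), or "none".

Answer: T1

Derivation:
Step 1: wait(T1) -> count=1 queue=[] holders={T1}
Step 2: wait(T4) -> count=0 queue=[] holders={T1,T4}
Step 3: wait(T2) -> count=0 queue=[T2] holders={T1,T4}
Step 4: signal(T4) -> count=0 queue=[] holders={T1,T2}
Step 5: wait(T5) -> count=0 queue=[T5] holders={T1,T2}
Step 6: wait(T6) -> count=0 queue=[T5,T6] holders={T1,T2}
Step 7: signal(T2) -> count=0 queue=[T6] holders={T1,T5}
Step 8: signal(T5) -> count=0 queue=[] holders={T1,T6}
Step 9: signal(T6) -> count=1 queue=[] holders={T1}
Final holders: T1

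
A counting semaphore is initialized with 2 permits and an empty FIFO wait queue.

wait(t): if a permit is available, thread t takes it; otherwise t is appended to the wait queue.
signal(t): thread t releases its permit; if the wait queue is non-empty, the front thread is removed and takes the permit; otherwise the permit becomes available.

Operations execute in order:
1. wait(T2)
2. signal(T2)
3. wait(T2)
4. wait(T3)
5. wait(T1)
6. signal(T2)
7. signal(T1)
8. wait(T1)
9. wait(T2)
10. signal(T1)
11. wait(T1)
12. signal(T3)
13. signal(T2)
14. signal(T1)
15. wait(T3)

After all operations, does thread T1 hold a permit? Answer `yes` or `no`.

Answer: no

Derivation:
Step 1: wait(T2) -> count=1 queue=[] holders={T2}
Step 2: signal(T2) -> count=2 queue=[] holders={none}
Step 3: wait(T2) -> count=1 queue=[] holders={T2}
Step 4: wait(T3) -> count=0 queue=[] holders={T2,T3}
Step 5: wait(T1) -> count=0 queue=[T1] holders={T2,T3}
Step 6: signal(T2) -> count=0 queue=[] holders={T1,T3}
Step 7: signal(T1) -> count=1 queue=[] holders={T3}
Step 8: wait(T1) -> count=0 queue=[] holders={T1,T3}
Step 9: wait(T2) -> count=0 queue=[T2] holders={T1,T3}
Step 10: signal(T1) -> count=0 queue=[] holders={T2,T3}
Step 11: wait(T1) -> count=0 queue=[T1] holders={T2,T3}
Step 12: signal(T3) -> count=0 queue=[] holders={T1,T2}
Step 13: signal(T2) -> count=1 queue=[] holders={T1}
Step 14: signal(T1) -> count=2 queue=[] holders={none}
Step 15: wait(T3) -> count=1 queue=[] holders={T3}
Final holders: {T3} -> T1 not in holders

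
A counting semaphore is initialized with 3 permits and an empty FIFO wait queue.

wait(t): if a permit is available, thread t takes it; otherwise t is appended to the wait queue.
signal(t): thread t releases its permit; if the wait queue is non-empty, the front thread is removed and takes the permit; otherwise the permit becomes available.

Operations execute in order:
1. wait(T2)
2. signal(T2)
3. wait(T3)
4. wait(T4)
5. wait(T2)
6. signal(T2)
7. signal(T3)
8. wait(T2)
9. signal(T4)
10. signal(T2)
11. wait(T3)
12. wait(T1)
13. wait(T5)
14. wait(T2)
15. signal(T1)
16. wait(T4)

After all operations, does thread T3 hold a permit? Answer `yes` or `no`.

Answer: yes

Derivation:
Step 1: wait(T2) -> count=2 queue=[] holders={T2}
Step 2: signal(T2) -> count=3 queue=[] holders={none}
Step 3: wait(T3) -> count=2 queue=[] holders={T3}
Step 4: wait(T4) -> count=1 queue=[] holders={T3,T4}
Step 5: wait(T2) -> count=0 queue=[] holders={T2,T3,T4}
Step 6: signal(T2) -> count=1 queue=[] holders={T3,T4}
Step 7: signal(T3) -> count=2 queue=[] holders={T4}
Step 8: wait(T2) -> count=1 queue=[] holders={T2,T4}
Step 9: signal(T4) -> count=2 queue=[] holders={T2}
Step 10: signal(T2) -> count=3 queue=[] holders={none}
Step 11: wait(T3) -> count=2 queue=[] holders={T3}
Step 12: wait(T1) -> count=1 queue=[] holders={T1,T3}
Step 13: wait(T5) -> count=0 queue=[] holders={T1,T3,T5}
Step 14: wait(T2) -> count=0 queue=[T2] holders={T1,T3,T5}
Step 15: signal(T1) -> count=0 queue=[] holders={T2,T3,T5}
Step 16: wait(T4) -> count=0 queue=[T4] holders={T2,T3,T5}
Final holders: {T2,T3,T5} -> T3 in holders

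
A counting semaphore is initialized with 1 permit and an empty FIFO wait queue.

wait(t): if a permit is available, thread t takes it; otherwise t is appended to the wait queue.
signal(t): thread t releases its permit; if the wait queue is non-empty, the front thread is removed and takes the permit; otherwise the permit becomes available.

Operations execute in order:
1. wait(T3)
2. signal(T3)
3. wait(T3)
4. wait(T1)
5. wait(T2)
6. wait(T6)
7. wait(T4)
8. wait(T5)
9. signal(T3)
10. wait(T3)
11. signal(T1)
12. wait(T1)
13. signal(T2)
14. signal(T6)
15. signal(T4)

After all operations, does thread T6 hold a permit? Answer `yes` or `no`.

Step 1: wait(T3) -> count=0 queue=[] holders={T3}
Step 2: signal(T3) -> count=1 queue=[] holders={none}
Step 3: wait(T3) -> count=0 queue=[] holders={T3}
Step 4: wait(T1) -> count=0 queue=[T1] holders={T3}
Step 5: wait(T2) -> count=0 queue=[T1,T2] holders={T3}
Step 6: wait(T6) -> count=0 queue=[T1,T2,T6] holders={T3}
Step 7: wait(T4) -> count=0 queue=[T1,T2,T6,T4] holders={T3}
Step 8: wait(T5) -> count=0 queue=[T1,T2,T6,T4,T5] holders={T3}
Step 9: signal(T3) -> count=0 queue=[T2,T6,T4,T5] holders={T1}
Step 10: wait(T3) -> count=0 queue=[T2,T6,T4,T5,T3] holders={T1}
Step 11: signal(T1) -> count=0 queue=[T6,T4,T5,T3] holders={T2}
Step 12: wait(T1) -> count=0 queue=[T6,T4,T5,T3,T1] holders={T2}
Step 13: signal(T2) -> count=0 queue=[T4,T5,T3,T1] holders={T6}
Step 14: signal(T6) -> count=0 queue=[T5,T3,T1] holders={T4}
Step 15: signal(T4) -> count=0 queue=[T3,T1] holders={T5}
Final holders: {T5} -> T6 not in holders

Answer: no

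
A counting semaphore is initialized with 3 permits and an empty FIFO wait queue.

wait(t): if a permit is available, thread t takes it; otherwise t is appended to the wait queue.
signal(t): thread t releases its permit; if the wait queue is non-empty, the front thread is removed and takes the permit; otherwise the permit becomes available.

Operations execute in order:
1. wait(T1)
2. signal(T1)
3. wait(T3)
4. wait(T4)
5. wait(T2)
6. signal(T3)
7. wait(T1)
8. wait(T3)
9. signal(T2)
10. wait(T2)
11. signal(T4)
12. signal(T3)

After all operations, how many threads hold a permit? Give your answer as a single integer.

Step 1: wait(T1) -> count=2 queue=[] holders={T1}
Step 2: signal(T1) -> count=3 queue=[] holders={none}
Step 3: wait(T3) -> count=2 queue=[] holders={T3}
Step 4: wait(T4) -> count=1 queue=[] holders={T3,T4}
Step 5: wait(T2) -> count=0 queue=[] holders={T2,T3,T4}
Step 6: signal(T3) -> count=1 queue=[] holders={T2,T4}
Step 7: wait(T1) -> count=0 queue=[] holders={T1,T2,T4}
Step 8: wait(T3) -> count=0 queue=[T3] holders={T1,T2,T4}
Step 9: signal(T2) -> count=0 queue=[] holders={T1,T3,T4}
Step 10: wait(T2) -> count=0 queue=[T2] holders={T1,T3,T4}
Step 11: signal(T4) -> count=0 queue=[] holders={T1,T2,T3}
Step 12: signal(T3) -> count=1 queue=[] holders={T1,T2}
Final holders: {T1,T2} -> 2 thread(s)

Answer: 2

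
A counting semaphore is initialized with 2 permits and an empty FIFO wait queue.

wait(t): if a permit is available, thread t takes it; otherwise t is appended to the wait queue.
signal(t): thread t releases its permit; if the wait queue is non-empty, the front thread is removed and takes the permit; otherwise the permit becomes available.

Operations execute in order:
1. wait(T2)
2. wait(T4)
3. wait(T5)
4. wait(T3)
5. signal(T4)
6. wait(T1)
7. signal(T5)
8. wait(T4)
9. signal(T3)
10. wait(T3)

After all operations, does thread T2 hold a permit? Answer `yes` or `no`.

Answer: yes

Derivation:
Step 1: wait(T2) -> count=1 queue=[] holders={T2}
Step 2: wait(T4) -> count=0 queue=[] holders={T2,T4}
Step 3: wait(T5) -> count=0 queue=[T5] holders={T2,T4}
Step 4: wait(T3) -> count=0 queue=[T5,T3] holders={T2,T4}
Step 5: signal(T4) -> count=0 queue=[T3] holders={T2,T5}
Step 6: wait(T1) -> count=0 queue=[T3,T1] holders={T2,T5}
Step 7: signal(T5) -> count=0 queue=[T1] holders={T2,T3}
Step 8: wait(T4) -> count=0 queue=[T1,T4] holders={T2,T3}
Step 9: signal(T3) -> count=0 queue=[T4] holders={T1,T2}
Step 10: wait(T3) -> count=0 queue=[T4,T3] holders={T1,T2}
Final holders: {T1,T2} -> T2 in holders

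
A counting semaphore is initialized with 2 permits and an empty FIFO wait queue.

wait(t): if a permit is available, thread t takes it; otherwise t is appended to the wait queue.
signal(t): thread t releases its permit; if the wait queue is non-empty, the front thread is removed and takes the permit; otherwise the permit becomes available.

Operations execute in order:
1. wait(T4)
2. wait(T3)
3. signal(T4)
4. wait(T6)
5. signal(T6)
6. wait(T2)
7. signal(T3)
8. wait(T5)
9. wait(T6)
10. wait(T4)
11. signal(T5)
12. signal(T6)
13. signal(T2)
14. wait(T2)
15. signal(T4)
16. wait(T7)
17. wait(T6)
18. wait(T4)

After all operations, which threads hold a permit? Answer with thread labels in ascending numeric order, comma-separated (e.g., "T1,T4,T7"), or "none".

Answer: T2,T7

Derivation:
Step 1: wait(T4) -> count=1 queue=[] holders={T4}
Step 2: wait(T3) -> count=0 queue=[] holders={T3,T4}
Step 3: signal(T4) -> count=1 queue=[] holders={T3}
Step 4: wait(T6) -> count=0 queue=[] holders={T3,T6}
Step 5: signal(T6) -> count=1 queue=[] holders={T3}
Step 6: wait(T2) -> count=0 queue=[] holders={T2,T3}
Step 7: signal(T3) -> count=1 queue=[] holders={T2}
Step 8: wait(T5) -> count=0 queue=[] holders={T2,T5}
Step 9: wait(T6) -> count=0 queue=[T6] holders={T2,T5}
Step 10: wait(T4) -> count=0 queue=[T6,T4] holders={T2,T5}
Step 11: signal(T5) -> count=0 queue=[T4] holders={T2,T6}
Step 12: signal(T6) -> count=0 queue=[] holders={T2,T4}
Step 13: signal(T2) -> count=1 queue=[] holders={T4}
Step 14: wait(T2) -> count=0 queue=[] holders={T2,T4}
Step 15: signal(T4) -> count=1 queue=[] holders={T2}
Step 16: wait(T7) -> count=0 queue=[] holders={T2,T7}
Step 17: wait(T6) -> count=0 queue=[T6] holders={T2,T7}
Step 18: wait(T4) -> count=0 queue=[T6,T4] holders={T2,T7}
Final holders: T2,T7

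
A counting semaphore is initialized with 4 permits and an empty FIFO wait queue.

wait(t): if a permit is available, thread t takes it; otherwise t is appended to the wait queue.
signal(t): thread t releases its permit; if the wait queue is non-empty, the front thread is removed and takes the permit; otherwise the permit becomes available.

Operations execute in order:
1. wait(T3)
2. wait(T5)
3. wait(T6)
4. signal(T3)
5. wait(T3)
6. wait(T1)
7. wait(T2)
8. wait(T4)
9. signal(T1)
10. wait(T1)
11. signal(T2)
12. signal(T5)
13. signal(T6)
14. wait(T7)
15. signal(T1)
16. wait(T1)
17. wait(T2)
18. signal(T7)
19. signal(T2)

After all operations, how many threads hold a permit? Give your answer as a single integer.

Answer: 3

Derivation:
Step 1: wait(T3) -> count=3 queue=[] holders={T3}
Step 2: wait(T5) -> count=2 queue=[] holders={T3,T5}
Step 3: wait(T6) -> count=1 queue=[] holders={T3,T5,T6}
Step 4: signal(T3) -> count=2 queue=[] holders={T5,T6}
Step 5: wait(T3) -> count=1 queue=[] holders={T3,T5,T6}
Step 6: wait(T1) -> count=0 queue=[] holders={T1,T3,T5,T6}
Step 7: wait(T2) -> count=0 queue=[T2] holders={T1,T3,T5,T6}
Step 8: wait(T4) -> count=0 queue=[T2,T4] holders={T1,T3,T5,T6}
Step 9: signal(T1) -> count=0 queue=[T4] holders={T2,T3,T5,T6}
Step 10: wait(T1) -> count=0 queue=[T4,T1] holders={T2,T3,T5,T6}
Step 11: signal(T2) -> count=0 queue=[T1] holders={T3,T4,T5,T6}
Step 12: signal(T5) -> count=0 queue=[] holders={T1,T3,T4,T6}
Step 13: signal(T6) -> count=1 queue=[] holders={T1,T3,T4}
Step 14: wait(T7) -> count=0 queue=[] holders={T1,T3,T4,T7}
Step 15: signal(T1) -> count=1 queue=[] holders={T3,T4,T7}
Step 16: wait(T1) -> count=0 queue=[] holders={T1,T3,T4,T7}
Step 17: wait(T2) -> count=0 queue=[T2] holders={T1,T3,T4,T7}
Step 18: signal(T7) -> count=0 queue=[] holders={T1,T2,T3,T4}
Step 19: signal(T2) -> count=1 queue=[] holders={T1,T3,T4}
Final holders: {T1,T3,T4} -> 3 thread(s)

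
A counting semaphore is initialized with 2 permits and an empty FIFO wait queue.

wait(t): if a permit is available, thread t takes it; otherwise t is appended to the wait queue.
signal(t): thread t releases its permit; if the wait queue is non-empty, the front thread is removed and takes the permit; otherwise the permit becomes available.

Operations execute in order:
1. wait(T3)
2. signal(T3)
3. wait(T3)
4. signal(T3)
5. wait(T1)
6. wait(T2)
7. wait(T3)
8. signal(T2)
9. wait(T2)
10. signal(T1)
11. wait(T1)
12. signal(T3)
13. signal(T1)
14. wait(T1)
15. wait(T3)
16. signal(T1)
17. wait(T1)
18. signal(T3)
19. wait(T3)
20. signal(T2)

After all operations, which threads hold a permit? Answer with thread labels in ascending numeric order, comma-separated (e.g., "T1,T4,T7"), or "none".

Answer: T1,T3

Derivation:
Step 1: wait(T3) -> count=1 queue=[] holders={T3}
Step 2: signal(T3) -> count=2 queue=[] holders={none}
Step 3: wait(T3) -> count=1 queue=[] holders={T3}
Step 4: signal(T3) -> count=2 queue=[] holders={none}
Step 5: wait(T1) -> count=1 queue=[] holders={T1}
Step 6: wait(T2) -> count=0 queue=[] holders={T1,T2}
Step 7: wait(T3) -> count=0 queue=[T3] holders={T1,T2}
Step 8: signal(T2) -> count=0 queue=[] holders={T1,T3}
Step 9: wait(T2) -> count=0 queue=[T2] holders={T1,T3}
Step 10: signal(T1) -> count=0 queue=[] holders={T2,T3}
Step 11: wait(T1) -> count=0 queue=[T1] holders={T2,T3}
Step 12: signal(T3) -> count=0 queue=[] holders={T1,T2}
Step 13: signal(T1) -> count=1 queue=[] holders={T2}
Step 14: wait(T1) -> count=0 queue=[] holders={T1,T2}
Step 15: wait(T3) -> count=0 queue=[T3] holders={T1,T2}
Step 16: signal(T1) -> count=0 queue=[] holders={T2,T3}
Step 17: wait(T1) -> count=0 queue=[T1] holders={T2,T3}
Step 18: signal(T3) -> count=0 queue=[] holders={T1,T2}
Step 19: wait(T3) -> count=0 queue=[T3] holders={T1,T2}
Step 20: signal(T2) -> count=0 queue=[] holders={T1,T3}
Final holders: T1,T3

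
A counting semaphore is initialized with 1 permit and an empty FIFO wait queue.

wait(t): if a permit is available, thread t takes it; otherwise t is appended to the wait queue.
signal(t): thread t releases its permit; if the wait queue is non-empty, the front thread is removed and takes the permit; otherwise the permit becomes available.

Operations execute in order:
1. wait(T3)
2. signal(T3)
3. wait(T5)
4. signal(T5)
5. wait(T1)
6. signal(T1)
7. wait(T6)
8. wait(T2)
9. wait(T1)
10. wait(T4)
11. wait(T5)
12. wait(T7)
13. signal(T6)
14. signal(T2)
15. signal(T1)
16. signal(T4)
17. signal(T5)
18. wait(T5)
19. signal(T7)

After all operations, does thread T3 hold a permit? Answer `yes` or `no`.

Answer: no

Derivation:
Step 1: wait(T3) -> count=0 queue=[] holders={T3}
Step 2: signal(T3) -> count=1 queue=[] holders={none}
Step 3: wait(T5) -> count=0 queue=[] holders={T5}
Step 4: signal(T5) -> count=1 queue=[] holders={none}
Step 5: wait(T1) -> count=0 queue=[] holders={T1}
Step 6: signal(T1) -> count=1 queue=[] holders={none}
Step 7: wait(T6) -> count=0 queue=[] holders={T6}
Step 8: wait(T2) -> count=0 queue=[T2] holders={T6}
Step 9: wait(T1) -> count=0 queue=[T2,T1] holders={T6}
Step 10: wait(T4) -> count=0 queue=[T2,T1,T4] holders={T6}
Step 11: wait(T5) -> count=0 queue=[T2,T1,T4,T5] holders={T6}
Step 12: wait(T7) -> count=0 queue=[T2,T1,T4,T5,T7] holders={T6}
Step 13: signal(T6) -> count=0 queue=[T1,T4,T5,T7] holders={T2}
Step 14: signal(T2) -> count=0 queue=[T4,T5,T7] holders={T1}
Step 15: signal(T1) -> count=0 queue=[T5,T7] holders={T4}
Step 16: signal(T4) -> count=0 queue=[T7] holders={T5}
Step 17: signal(T5) -> count=0 queue=[] holders={T7}
Step 18: wait(T5) -> count=0 queue=[T5] holders={T7}
Step 19: signal(T7) -> count=0 queue=[] holders={T5}
Final holders: {T5} -> T3 not in holders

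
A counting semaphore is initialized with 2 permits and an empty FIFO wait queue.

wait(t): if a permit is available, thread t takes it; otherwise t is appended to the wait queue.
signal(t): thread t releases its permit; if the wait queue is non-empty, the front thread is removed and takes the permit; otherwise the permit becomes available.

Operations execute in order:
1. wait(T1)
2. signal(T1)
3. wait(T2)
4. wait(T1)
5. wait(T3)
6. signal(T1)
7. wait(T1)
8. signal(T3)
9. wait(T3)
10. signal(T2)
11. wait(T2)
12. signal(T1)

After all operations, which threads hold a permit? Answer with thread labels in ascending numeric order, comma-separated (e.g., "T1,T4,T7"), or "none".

Answer: T2,T3

Derivation:
Step 1: wait(T1) -> count=1 queue=[] holders={T1}
Step 2: signal(T1) -> count=2 queue=[] holders={none}
Step 3: wait(T2) -> count=1 queue=[] holders={T2}
Step 4: wait(T1) -> count=0 queue=[] holders={T1,T2}
Step 5: wait(T3) -> count=0 queue=[T3] holders={T1,T2}
Step 6: signal(T1) -> count=0 queue=[] holders={T2,T3}
Step 7: wait(T1) -> count=0 queue=[T1] holders={T2,T3}
Step 8: signal(T3) -> count=0 queue=[] holders={T1,T2}
Step 9: wait(T3) -> count=0 queue=[T3] holders={T1,T2}
Step 10: signal(T2) -> count=0 queue=[] holders={T1,T3}
Step 11: wait(T2) -> count=0 queue=[T2] holders={T1,T3}
Step 12: signal(T1) -> count=0 queue=[] holders={T2,T3}
Final holders: T2,T3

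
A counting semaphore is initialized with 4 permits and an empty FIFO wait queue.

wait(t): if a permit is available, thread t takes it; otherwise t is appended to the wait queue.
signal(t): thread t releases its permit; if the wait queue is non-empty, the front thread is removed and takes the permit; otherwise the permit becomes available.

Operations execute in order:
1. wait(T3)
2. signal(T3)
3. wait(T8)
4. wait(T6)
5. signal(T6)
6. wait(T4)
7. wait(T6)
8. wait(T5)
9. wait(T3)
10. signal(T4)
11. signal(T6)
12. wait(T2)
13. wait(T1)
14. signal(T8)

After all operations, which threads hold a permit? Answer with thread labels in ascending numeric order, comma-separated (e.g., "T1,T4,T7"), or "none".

Answer: T1,T2,T3,T5

Derivation:
Step 1: wait(T3) -> count=3 queue=[] holders={T3}
Step 2: signal(T3) -> count=4 queue=[] holders={none}
Step 3: wait(T8) -> count=3 queue=[] holders={T8}
Step 4: wait(T6) -> count=2 queue=[] holders={T6,T8}
Step 5: signal(T6) -> count=3 queue=[] holders={T8}
Step 6: wait(T4) -> count=2 queue=[] holders={T4,T8}
Step 7: wait(T6) -> count=1 queue=[] holders={T4,T6,T8}
Step 8: wait(T5) -> count=0 queue=[] holders={T4,T5,T6,T8}
Step 9: wait(T3) -> count=0 queue=[T3] holders={T4,T5,T6,T8}
Step 10: signal(T4) -> count=0 queue=[] holders={T3,T5,T6,T8}
Step 11: signal(T6) -> count=1 queue=[] holders={T3,T5,T8}
Step 12: wait(T2) -> count=0 queue=[] holders={T2,T3,T5,T8}
Step 13: wait(T1) -> count=0 queue=[T1] holders={T2,T3,T5,T8}
Step 14: signal(T8) -> count=0 queue=[] holders={T1,T2,T3,T5}
Final holders: T1,T2,T3,T5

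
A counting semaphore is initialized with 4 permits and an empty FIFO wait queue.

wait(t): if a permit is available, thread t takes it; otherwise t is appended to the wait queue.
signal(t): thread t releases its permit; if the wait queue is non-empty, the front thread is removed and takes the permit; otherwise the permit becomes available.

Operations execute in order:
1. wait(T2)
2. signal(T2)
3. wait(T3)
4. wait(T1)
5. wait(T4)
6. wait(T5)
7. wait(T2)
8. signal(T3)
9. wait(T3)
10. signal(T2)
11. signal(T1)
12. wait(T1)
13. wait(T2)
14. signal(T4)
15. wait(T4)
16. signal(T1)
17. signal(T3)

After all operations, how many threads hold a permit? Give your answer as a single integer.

Step 1: wait(T2) -> count=3 queue=[] holders={T2}
Step 2: signal(T2) -> count=4 queue=[] holders={none}
Step 3: wait(T3) -> count=3 queue=[] holders={T3}
Step 4: wait(T1) -> count=2 queue=[] holders={T1,T3}
Step 5: wait(T4) -> count=1 queue=[] holders={T1,T3,T4}
Step 6: wait(T5) -> count=0 queue=[] holders={T1,T3,T4,T5}
Step 7: wait(T2) -> count=0 queue=[T2] holders={T1,T3,T4,T5}
Step 8: signal(T3) -> count=0 queue=[] holders={T1,T2,T4,T5}
Step 9: wait(T3) -> count=0 queue=[T3] holders={T1,T2,T4,T5}
Step 10: signal(T2) -> count=0 queue=[] holders={T1,T3,T4,T5}
Step 11: signal(T1) -> count=1 queue=[] holders={T3,T4,T5}
Step 12: wait(T1) -> count=0 queue=[] holders={T1,T3,T4,T5}
Step 13: wait(T2) -> count=0 queue=[T2] holders={T1,T3,T4,T5}
Step 14: signal(T4) -> count=0 queue=[] holders={T1,T2,T3,T5}
Step 15: wait(T4) -> count=0 queue=[T4] holders={T1,T2,T3,T5}
Step 16: signal(T1) -> count=0 queue=[] holders={T2,T3,T4,T5}
Step 17: signal(T3) -> count=1 queue=[] holders={T2,T4,T5}
Final holders: {T2,T4,T5} -> 3 thread(s)

Answer: 3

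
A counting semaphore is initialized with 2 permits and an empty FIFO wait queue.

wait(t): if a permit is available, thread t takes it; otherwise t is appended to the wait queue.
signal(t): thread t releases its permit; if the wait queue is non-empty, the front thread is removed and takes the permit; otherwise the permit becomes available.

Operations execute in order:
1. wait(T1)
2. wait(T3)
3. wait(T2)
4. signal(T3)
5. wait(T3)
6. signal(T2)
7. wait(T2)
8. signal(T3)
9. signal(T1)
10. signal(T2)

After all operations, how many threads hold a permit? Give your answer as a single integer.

Answer: 0

Derivation:
Step 1: wait(T1) -> count=1 queue=[] holders={T1}
Step 2: wait(T3) -> count=0 queue=[] holders={T1,T3}
Step 3: wait(T2) -> count=0 queue=[T2] holders={T1,T3}
Step 4: signal(T3) -> count=0 queue=[] holders={T1,T2}
Step 5: wait(T3) -> count=0 queue=[T3] holders={T1,T2}
Step 6: signal(T2) -> count=0 queue=[] holders={T1,T3}
Step 7: wait(T2) -> count=0 queue=[T2] holders={T1,T3}
Step 8: signal(T3) -> count=0 queue=[] holders={T1,T2}
Step 9: signal(T1) -> count=1 queue=[] holders={T2}
Step 10: signal(T2) -> count=2 queue=[] holders={none}
Final holders: {none} -> 0 thread(s)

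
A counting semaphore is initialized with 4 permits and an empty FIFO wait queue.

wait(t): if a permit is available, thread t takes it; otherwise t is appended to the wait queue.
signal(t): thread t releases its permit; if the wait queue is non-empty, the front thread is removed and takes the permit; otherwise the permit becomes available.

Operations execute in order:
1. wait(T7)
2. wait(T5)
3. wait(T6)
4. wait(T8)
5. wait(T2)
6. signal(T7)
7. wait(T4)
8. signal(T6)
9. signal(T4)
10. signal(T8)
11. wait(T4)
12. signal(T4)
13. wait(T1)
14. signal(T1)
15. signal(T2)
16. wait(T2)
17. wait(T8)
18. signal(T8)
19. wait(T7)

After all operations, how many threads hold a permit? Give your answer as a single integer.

Step 1: wait(T7) -> count=3 queue=[] holders={T7}
Step 2: wait(T5) -> count=2 queue=[] holders={T5,T7}
Step 3: wait(T6) -> count=1 queue=[] holders={T5,T6,T7}
Step 4: wait(T8) -> count=0 queue=[] holders={T5,T6,T7,T8}
Step 5: wait(T2) -> count=0 queue=[T2] holders={T5,T6,T7,T8}
Step 6: signal(T7) -> count=0 queue=[] holders={T2,T5,T6,T8}
Step 7: wait(T4) -> count=0 queue=[T4] holders={T2,T5,T6,T8}
Step 8: signal(T6) -> count=0 queue=[] holders={T2,T4,T5,T8}
Step 9: signal(T4) -> count=1 queue=[] holders={T2,T5,T8}
Step 10: signal(T8) -> count=2 queue=[] holders={T2,T5}
Step 11: wait(T4) -> count=1 queue=[] holders={T2,T4,T5}
Step 12: signal(T4) -> count=2 queue=[] holders={T2,T5}
Step 13: wait(T1) -> count=1 queue=[] holders={T1,T2,T5}
Step 14: signal(T1) -> count=2 queue=[] holders={T2,T5}
Step 15: signal(T2) -> count=3 queue=[] holders={T5}
Step 16: wait(T2) -> count=2 queue=[] holders={T2,T5}
Step 17: wait(T8) -> count=1 queue=[] holders={T2,T5,T8}
Step 18: signal(T8) -> count=2 queue=[] holders={T2,T5}
Step 19: wait(T7) -> count=1 queue=[] holders={T2,T5,T7}
Final holders: {T2,T5,T7} -> 3 thread(s)

Answer: 3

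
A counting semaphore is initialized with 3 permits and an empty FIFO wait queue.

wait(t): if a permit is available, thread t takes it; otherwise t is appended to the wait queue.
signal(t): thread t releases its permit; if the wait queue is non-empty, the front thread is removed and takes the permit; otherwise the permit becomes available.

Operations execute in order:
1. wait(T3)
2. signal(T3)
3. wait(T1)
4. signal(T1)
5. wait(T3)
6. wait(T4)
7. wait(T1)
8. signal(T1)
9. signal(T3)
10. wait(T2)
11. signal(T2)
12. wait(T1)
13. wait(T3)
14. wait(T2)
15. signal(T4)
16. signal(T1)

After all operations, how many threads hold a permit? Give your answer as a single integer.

Answer: 2

Derivation:
Step 1: wait(T3) -> count=2 queue=[] holders={T3}
Step 2: signal(T3) -> count=3 queue=[] holders={none}
Step 3: wait(T1) -> count=2 queue=[] holders={T1}
Step 4: signal(T1) -> count=3 queue=[] holders={none}
Step 5: wait(T3) -> count=2 queue=[] holders={T3}
Step 6: wait(T4) -> count=1 queue=[] holders={T3,T4}
Step 7: wait(T1) -> count=0 queue=[] holders={T1,T3,T4}
Step 8: signal(T1) -> count=1 queue=[] holders={T3,T4}
Step 9: signal(T3) -> count=2 queue=[] holders={T4}
Step 10: wait(T2) -> count=1 queue=[] holders={T2,T4}
Step 11: signal(T2) -> count=2 queue=[] holders={T4}
Step 12: wait(T1) -> count=1 queue=[] holders={T1,T4}
Step 13: wait(T3) -> count=0 queue=[] holders={T1,T3,T4}
Step 14: wait(T2) -> count=0 queue=[T2] holders={T1,T3,T4}
Step 15: signal(T4) -> count=0 queue=[] holders={T1,T2,T3}
Step 16: signal(T1) -> count=1 queue=[] holders={T2,T3}
Final holders: {T2,T3} -> 2 thread(s)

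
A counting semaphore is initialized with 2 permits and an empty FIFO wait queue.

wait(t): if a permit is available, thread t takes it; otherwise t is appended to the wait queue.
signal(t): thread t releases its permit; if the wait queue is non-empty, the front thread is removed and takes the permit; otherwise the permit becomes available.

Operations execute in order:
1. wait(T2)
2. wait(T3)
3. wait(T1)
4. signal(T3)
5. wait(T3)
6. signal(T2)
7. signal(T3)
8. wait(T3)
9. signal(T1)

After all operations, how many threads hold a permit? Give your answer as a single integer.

Answer: 1

Derivation:
Step 1: wait(T2) -> count=1 queue=[] holders={T2}
Step 2: wait(T3) -> count=0 queue=[] holders={T2,T3}
Step 3: wait(T1) -> count=0 queue=[T1] holders={T2,T3}
Step 4: signal(T3) -> count=0 queue=[] holders={T1,T2}
Step 5: wait(T3) -> count=0 queue=[T3] holders={T1,T2}
Step 6: signal(T2) -> count=0 queue=[] holders={T1,T3}
Step 7: signal(T3) -> count=1 queue=[] holders={T1}
Step 8: wait(T3) -> count=0 queue=[] holders={T1,T3}
Step 9: signal(T1) -> count=1 queue=[] holders={T3}
Final holders: {T3} -> 1 thread(s)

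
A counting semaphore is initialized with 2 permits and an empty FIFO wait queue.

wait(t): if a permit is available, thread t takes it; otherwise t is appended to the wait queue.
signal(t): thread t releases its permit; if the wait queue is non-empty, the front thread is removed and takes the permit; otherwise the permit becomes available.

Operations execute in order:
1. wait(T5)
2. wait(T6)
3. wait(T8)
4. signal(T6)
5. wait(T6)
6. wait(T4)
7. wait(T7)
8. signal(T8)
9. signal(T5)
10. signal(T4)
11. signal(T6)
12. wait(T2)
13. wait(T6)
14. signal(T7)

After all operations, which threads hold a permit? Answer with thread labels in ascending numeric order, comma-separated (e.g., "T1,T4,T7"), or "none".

Step 1: wait(T5) -> count=1 queue=[] holders={T5}
Step 2: wait(T6) -> count=0 queue=[] holders={T5,T6}
Step 3: wait(T8) -> count=0 queue=[T8] holders={T5,T6}
Step 4: signal(T6) -> count=0 queue=[] holders={T5,T8}
Step 5: wait(T6) -> count=0 queue=[T6] holders={T5,T8}
Step 6: wait(T4) -> count=0 queue=[T6,T4] holders={T5,T8}
Step 7: wait(T7) -> count=0 queue=[T6,T4,T7] holders={T5,T8}
Step 8: signal(T8) -> count=0 queue=[T4,T7] holders={T5,T6}
Step 9: signal(T5) -> count=0 queue=[T7] holders={T4,T6}
Step 10: signal(T4) -> count=0 queue=[] holders={T6,T7}
Step 11: signal(T6) -> count=1 queue=[] holders={T7}
Step 12: wait(T2) -> count=0 queue=[] holders={T2,T7}
Step 13: wait(T6) -> count=0 queue=[T6] holders={T2,T7}
Step 14: signal(T7) -> count=0 queue=[] holders={T2,T6}
Final holders: T2,T6

Answer: T2,T6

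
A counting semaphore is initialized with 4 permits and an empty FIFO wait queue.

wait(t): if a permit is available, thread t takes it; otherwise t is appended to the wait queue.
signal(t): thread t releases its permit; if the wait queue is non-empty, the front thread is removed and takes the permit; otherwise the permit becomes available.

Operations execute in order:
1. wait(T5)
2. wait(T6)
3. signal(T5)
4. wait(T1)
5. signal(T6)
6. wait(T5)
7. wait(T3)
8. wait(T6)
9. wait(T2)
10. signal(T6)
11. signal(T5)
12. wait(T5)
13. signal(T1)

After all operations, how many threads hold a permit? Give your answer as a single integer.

Step 1: wait(T5) -> count=3 queue=[] holders={T5}
Step 2: wait(T6) -> count=2 queue=[] holders={T5,T6}
Step 3: signal(T5) -> count=3 queue=[] holders={T6}
Step 4: wait(T1) -> count=2 queue=[] holders={T1,T6}
Step 5: signal(T6) -> count=3 queue=[] holders={T1}
Step 6: wait(T5) -> count=2 queue=[] holders={T1,T5}
Step 7: wait(T3) -> count=1 queue=[] holders={T1,T3,T5}
Step 8: wait(T6) -> count=0 queue=[] holders={T1,T3,T5,T6}
Step 9: wait(T2) -> count=0 queue=[T2] holders={T1,T3,T5,T6}
Step 10: signal(T6) -> count=0 queue=[] holders={T1,T2,T3,T5}
Step 11: signal(T5) -> count=1 queue=[] holders={T1,T2,T3}
Step 12: wait(T5) -> count=0 queue=[] holders={T1,T2,T3,T5}
Step 13: signal(T1) -> count=1 queue=[] holders={T2,T3,T5}
Final holders: {T2,T3,T5} -> 3 thread(s)

Answer: 3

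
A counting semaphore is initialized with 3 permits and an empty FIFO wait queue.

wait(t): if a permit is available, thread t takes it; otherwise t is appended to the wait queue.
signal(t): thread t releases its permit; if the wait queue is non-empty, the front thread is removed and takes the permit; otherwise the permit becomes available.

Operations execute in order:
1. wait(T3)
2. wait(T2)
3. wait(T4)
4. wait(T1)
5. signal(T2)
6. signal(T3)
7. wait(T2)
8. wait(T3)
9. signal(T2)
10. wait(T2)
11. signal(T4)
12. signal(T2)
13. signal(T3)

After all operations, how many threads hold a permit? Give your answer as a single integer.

Step 1: wait(T3) -> count=2 queue=[] holders={T3}
Step 2: wait(T2) -> count=1 queue=[] holders={T2,T3}
Step 3: wait(T4) -> count=0 queue=[] holders={T2,T3,T4}
Step 4: wait(T1) -> count=0 queue=[T1] holders={T2,T3,T4}
Step 5: signal(T2) -> count=0 queue=[] holders={T1,T3,T4}
Step 6: signal(T3) -> count=1 queue=[] holders={T1,T4}
Step 7: wait(T2) -> count=0 queue=[] holders={T1,T2,T4}
Step 8: wait(T3) -> count=0 queue=[T3] holders={T1,T2,T4}
Step 9: signal(T2) -> count=0 queue=[] holders={T1,T3,T4}
Step 10: wait(T2) -> count=0 queue=[T2] holders={T1,T3,T4}
Step 11: signal(T4) -> count=0 queue=[] holders={T1,T2,T3}
Step 12: signal(T2) -> count=1 queue=[] holders={T1,T3}
Step 13: signal(T3) -> count=2 queue=[] holders={T1}
Final holders: {T1} -> 1 thread(s)

Answer: 1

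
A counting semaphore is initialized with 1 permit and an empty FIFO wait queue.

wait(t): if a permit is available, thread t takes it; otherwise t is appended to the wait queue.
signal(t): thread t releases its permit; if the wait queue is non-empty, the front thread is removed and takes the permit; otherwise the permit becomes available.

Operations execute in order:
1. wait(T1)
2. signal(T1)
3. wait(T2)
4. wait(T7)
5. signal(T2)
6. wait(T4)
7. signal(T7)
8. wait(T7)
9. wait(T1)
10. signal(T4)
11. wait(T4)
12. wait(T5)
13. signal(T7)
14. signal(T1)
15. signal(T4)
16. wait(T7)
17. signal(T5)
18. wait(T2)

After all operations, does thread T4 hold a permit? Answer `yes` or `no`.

Answer: no

Derivation:
Step 1: wait(T1) -> count=0 queue=[] holders={T1}
Step 2: signal(T1) -> count=1 queue=[] holders={none}
Step 3: wait(T2) -> count=0 queue=[] holders={T2}
Step 4: wait(T7) -> count=0 queue=[T7] holders={T2}
Step 5: signal(T2) -> count=0 queue=[] holders={T7}
Step 6: wait(T4) -> count=0 queue=[T4] holders={T7}
Step 7: signal(T7) -> count=0 queue=[] holders={T4}
Step 8: wait(T7) -> count=0 queue=[T7] holders={T4}
Step 9: wait(T1) -> count=0 queue=[T7,T1] holders={T4}
Step 10: signal(T4) -> count=0 queue=[T1] holders={T7}
Step 11: wait(T4) -> count=0 queue=[T1,T4] holders={T7}
Step 12: wait(T5) -> count=0 queue=[T1,T4,T5] holders={T7}
Step 13: signal(T7) -> count=0 queue=[T4,T5] holders={T1}
Step 14: signal(T1) -> count=0 queue=[T5] holders={T4}
Step 15: signal(T4) -> count=0 queue=[] holders={T5}
Step 16: wait(T7) -> count=0 queue=[T7] holders={T5}
Step 17: signal(T5) -> count=0 queue=[] holders={T7}
Step 18: wait(T2) -> count=0 queue=[T2] holders={T7}
Final holders: {T7} -> T4 not in holders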